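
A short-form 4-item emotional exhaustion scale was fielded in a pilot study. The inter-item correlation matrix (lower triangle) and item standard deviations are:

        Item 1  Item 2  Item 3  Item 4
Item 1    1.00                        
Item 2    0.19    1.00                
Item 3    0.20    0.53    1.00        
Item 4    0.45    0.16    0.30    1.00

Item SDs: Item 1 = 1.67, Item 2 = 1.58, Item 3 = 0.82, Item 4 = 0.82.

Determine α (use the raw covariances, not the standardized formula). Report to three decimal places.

α = 0.572

Σσ²ᵢ = 1.67² + 1.58² + 0.82² + 0.82² = 6.6301
Covariances σ_ij = r_ij · s_i · s_j:
  σ(Item 1,Item 2) = 0.19 × 1.67 × 1.58 = 0.5013
  σ(Item 1,Item 3) = 0.20 × 1.67 × 0.82 = 0.2739
  σ(Item 1,Item 4) = 0.45 × 1.67 × 0.82 = 0.6162
  σ(Item 2,Item 3) = 0.53 × 1.58 × 0.82 = 0.6867
  σ(Item 2,Item 4) = 0.16 × 1.58 × 0.82 = 0.2073
  σ(Item 3,Item 4) = 0.30 × 0.82 × 0.82 = 0.2017
σ²_T = Σσ²ᵢ + 2·Σσ_ij = 6.6301 + 2 × 2.4871 = 11.6043
α = (4/3)·(1 − 6.6301/11.6043) = 0.572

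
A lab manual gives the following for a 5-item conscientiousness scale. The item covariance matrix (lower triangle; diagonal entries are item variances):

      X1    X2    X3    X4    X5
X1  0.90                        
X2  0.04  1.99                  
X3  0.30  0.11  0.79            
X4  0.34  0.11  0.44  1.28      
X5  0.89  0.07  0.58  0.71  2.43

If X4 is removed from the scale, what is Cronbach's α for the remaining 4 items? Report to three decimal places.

Cronbach's α = 0.526

Remaining items: X1, X2, X3, X5 (k = 4).
Σσᵢ² = 0.90 + 1.99 + 0.79 + 2.43 = 6.11
σ²_T = 6.11 + 2 × 1.99 = 10.09
α (item deleted) = (4/3)·(1 − 6.11/10.09) = 0.526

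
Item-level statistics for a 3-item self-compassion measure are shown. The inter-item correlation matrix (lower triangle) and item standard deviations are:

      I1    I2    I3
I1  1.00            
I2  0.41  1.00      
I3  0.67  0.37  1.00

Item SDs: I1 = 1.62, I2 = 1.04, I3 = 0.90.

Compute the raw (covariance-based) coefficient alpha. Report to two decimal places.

α = 0.71

Σσ²ᵢ = 1.62² + 1.04² + 0.90² = 4.5160
Covariances σ_ij = r_ij · s_i · s_j:
  σ(I1,I2) = 0.41 × 1.62 × 1.04 = 0.6908
  σ(I1,I3) = 0.67 × 1.62 × 0.90 = 0.9769
  σ(I2,I3) = 0.37 × 1.04 × 0.90 = 0.3463
σ²_T = Σσ²ᵢ + 2·Σσ_ij = 4.5160 + 2 × 2.0140 = 8.5440
α = (3/2)·(1 − 4.5160/8.5440) = 0.71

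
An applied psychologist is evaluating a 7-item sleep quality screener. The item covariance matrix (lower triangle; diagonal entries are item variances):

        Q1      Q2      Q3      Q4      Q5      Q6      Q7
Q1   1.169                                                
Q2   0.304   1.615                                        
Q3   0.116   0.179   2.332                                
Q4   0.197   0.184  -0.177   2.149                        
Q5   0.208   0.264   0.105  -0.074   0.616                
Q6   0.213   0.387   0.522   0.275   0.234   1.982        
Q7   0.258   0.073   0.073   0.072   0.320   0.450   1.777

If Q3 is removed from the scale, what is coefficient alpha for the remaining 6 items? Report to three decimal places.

coefficient alpha = 0.504

Remaining items: Q1, Q2, Q4, Q5, Q6, Q7 (k = 6).
ΣVar(i) = 1.169 + 1.615 + 2.149 + 0.616 + 1.982 + 1.777 = 9.308
Var(T) = 9.308 + 2 × 3.365 = 16.038
α (item deleted) = (6/5)·(1 − 9.308/16.038) = 0.504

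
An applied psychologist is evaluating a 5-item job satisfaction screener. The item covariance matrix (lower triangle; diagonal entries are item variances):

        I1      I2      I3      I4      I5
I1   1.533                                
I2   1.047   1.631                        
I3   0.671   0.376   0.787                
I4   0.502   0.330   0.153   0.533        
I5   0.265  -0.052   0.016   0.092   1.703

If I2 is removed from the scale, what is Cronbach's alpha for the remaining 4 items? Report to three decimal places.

Remaining items: I1, I3, I4, I5 (k = 4).
ΣVar(i) = 1.533 + 0.787 + 0.533 + 1.703 = 4.556
Var(T) = 4.556 + 2 × 1.699 = 7.954
α (item deleted) = (4/3)·(1 − 4.556/7.954) = 0.570

α = 0.570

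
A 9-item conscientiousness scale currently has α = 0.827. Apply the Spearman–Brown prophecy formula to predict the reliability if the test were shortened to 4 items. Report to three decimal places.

Length factor m = 4/9 = 0.4444
α' = m·α / (1 − (1−m)·α)
   = 4/9 × 0.827 / (1 − (1 − 4/9) × 0.827)
   = 0.3676 / 0.5406 = 0.680

predicted reliability = 0.680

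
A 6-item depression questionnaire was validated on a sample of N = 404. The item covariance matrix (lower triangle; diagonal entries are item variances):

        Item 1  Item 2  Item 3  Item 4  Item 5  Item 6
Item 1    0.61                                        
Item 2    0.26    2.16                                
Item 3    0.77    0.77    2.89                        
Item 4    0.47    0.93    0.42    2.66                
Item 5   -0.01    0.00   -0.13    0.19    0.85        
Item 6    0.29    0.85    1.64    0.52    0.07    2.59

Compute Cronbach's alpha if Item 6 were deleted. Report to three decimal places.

Remaining items: Item 1, Item 2, Item 3, Item 4, Item 5 (k = 5).
ΣVar(i) = 0.61 + 2.16 + 2.89 + 2.66 + 0.85 = 9.17
σ²_T = 9.17 + 2 × 3.67 = 16.51
α (item deleted) = (5/4)·(1 − 9.17/16.51) = 0.556

Cronbach's alpha = 0.556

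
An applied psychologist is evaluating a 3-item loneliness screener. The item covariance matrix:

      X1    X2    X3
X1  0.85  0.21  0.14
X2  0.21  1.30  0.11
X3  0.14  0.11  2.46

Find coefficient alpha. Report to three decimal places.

sum of item variances = 0.85 + 1.30 + 2.46 = 4.61
Σ_{i<j} σ_ij = 0.46
total variance = 4.61 + 2 × 0.46 = 5.53
α = (k/(k−1))·(1 − sum of item variances/total variance) = (3/2)·(1 − 4.61/5.53) = 0.250

coefficient alpha = 0.250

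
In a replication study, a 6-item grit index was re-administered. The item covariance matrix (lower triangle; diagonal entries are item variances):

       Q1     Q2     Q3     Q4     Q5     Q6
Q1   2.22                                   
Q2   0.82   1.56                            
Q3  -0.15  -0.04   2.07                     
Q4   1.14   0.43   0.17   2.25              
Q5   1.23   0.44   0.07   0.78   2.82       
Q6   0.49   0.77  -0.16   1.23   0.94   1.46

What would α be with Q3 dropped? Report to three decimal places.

Remaining items: Q1, Q2, Q4, Q5, Q6 (k = 5).
Σσ²ᵢ = 2.22 + 1.56 + 2.25 + 2.82 + 1.46 = 10.31
σ²_T = 10.31 + 2 × 8.27 = 26.85
α (item deleted) = (5/4)·(1 − 10.31/26.85) = 0.770

α = 0.770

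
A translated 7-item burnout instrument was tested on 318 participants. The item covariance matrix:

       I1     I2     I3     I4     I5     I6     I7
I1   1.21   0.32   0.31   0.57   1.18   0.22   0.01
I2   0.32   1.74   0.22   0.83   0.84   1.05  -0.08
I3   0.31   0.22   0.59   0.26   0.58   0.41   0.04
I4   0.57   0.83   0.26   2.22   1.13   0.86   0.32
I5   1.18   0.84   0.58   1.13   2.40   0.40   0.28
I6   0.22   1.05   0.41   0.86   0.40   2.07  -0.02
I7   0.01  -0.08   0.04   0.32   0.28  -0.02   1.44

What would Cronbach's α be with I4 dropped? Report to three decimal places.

Remaining items: I1, I2, I3, I5, I6, I7 (k = 6).
Σσᵢ² = 1.21 + 1.74 + 0.59 + 2.40 + 2.07 + 1.44 = 9.45
σ²_T = 9.45 + 2 × 5.76 = 20.97
α (item deleted) = (6/5)·(1 − 9.45/20.97) = 0.659

α = 0.659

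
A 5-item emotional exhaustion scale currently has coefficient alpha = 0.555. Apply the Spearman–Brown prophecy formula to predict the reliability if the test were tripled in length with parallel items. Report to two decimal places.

predicted reliability = 0.79

Length factor m = 3
α' = m·α / (1 + (m−1)·α)
   = 3 × 0.555 / (1 + (3 − 1) × 0.555)
   = 1.6650 / 2.1100 = 0.79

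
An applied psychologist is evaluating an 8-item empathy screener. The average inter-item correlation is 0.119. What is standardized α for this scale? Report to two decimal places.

standardized α = 0.52

Standardized α = k·r̄ / (1 + (k−1)·r̄) = 8 × 0.119 / (1 + 7 × 0.119)
  = 0.9520 / 1.8330 = 0.52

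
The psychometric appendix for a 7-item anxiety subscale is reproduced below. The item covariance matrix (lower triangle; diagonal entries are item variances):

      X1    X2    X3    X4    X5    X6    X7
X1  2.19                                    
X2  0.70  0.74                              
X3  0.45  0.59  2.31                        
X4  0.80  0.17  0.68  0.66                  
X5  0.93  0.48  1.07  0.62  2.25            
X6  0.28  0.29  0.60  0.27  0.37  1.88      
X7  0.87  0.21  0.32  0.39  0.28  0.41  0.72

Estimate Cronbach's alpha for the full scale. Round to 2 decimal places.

Σσ²ᵢ = 2.19 + 0.74 + 2.31 + 0.66 + 2.25 + 1.88 + 0.72 = 10.75
Sum of off-diagonal covariances = 10.78
σ²_T = 10.75 + 2 × 10.78 = 32.31
α = (k/(k−1))·(1 − Σσ²ᵢ/σ²_T) = (7/6)·(1 − 10.75/32.31) = 0.78

α = 0.78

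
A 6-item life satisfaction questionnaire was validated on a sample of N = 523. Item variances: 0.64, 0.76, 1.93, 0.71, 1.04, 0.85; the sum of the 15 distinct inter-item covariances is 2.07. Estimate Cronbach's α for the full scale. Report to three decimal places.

Cronbach's α = 0.493

Σσ²ᵢ = 0.64 + 0.76 + 1.93 + 0.71 + 1.04 + 0.85 = 5.93
Sum of distinct covariances = 2.07
σ²_total = Σσ²ᵢ + 2·Σcov = 5.93 + 2 × 2.07 = 10.07
α = (6/5)·(1 − 5.93/10.07) = 0.493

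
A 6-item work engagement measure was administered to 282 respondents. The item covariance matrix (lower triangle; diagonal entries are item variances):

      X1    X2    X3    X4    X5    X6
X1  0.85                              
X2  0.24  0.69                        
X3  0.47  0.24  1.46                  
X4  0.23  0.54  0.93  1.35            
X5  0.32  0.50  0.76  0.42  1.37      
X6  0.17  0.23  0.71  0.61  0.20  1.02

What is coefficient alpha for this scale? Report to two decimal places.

Σσᵢ² = 0.85 + 0.69 + 1.46 + 1.35 + 1.37 + 1.02 = 6.74
Sum of off-diagonal covariances = 6.57
total variance = 6.74 + 2 × 6.57 = 19.88
α = (k/(k−1))·(1 − Σσᵢ²/total variance) = (6/5)·(1 − 6.74/19.88) = 0.79

coefficient alpha = 0.79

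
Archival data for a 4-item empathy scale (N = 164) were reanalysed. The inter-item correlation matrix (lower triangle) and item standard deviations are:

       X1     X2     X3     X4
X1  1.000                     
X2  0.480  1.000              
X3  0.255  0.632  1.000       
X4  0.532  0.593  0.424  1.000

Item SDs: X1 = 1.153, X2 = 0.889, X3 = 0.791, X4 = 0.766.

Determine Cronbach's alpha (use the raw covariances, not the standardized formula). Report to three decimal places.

α = 0.773

Σσ²ᵢ = 1.153² + 0.889² + 0.791² + 0.766² = 3.3322
Covariances σ_ij = r_ij · s_i · s_j:
  σ(X1,X2) = 0.480 × 1.153 × 0.889 = 0.4920
  σ(X1,X3) = 0.255 × 1.153 × 0.791 = 0.2326
  σ(X1,X4) = 0.532 × 1.153 × 0.766 = 0.4699
  σ(X2,X3) = 0.632 × 0.889 × 0.791 = 0.4444
  σ(X2,X4) = 0.593 × 0.889 × 0.766 = 0.4038
  σ(X3,X4) = 0.424 × 0.791 × 0.766 = 0.2569
σ²_T = Σσ²ᵢ + 2·Σσ_ij = 3.3322 + 2 × 2.2996 = 7.9314
α = (4/3)·(1 − 3.3322/7.9314) = 0.773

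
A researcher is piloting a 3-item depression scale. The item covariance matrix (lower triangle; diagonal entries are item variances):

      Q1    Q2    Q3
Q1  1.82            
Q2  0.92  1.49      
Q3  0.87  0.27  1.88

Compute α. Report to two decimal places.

α = 0.66

sum of item variances = 1.82 + 1.49 + 1.88 = 5.19
Sum of the distinct covariances = 2.06
total variance = 5.19 + 2 × 2.06 = 9.31
α = (k/(k−1))·(1 − sum of item variances/total variance) = (3/2)·(1 − 5.19/9.31) = 0.66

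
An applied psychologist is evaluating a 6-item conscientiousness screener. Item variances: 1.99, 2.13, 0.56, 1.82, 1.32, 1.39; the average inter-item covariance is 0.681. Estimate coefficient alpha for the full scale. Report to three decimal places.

coefficient alpha = 0.827

Σσ²ᵢ = 1.99 + 2.13 + 0.56 + 1.82 + 1.32 + 1.39 = 9.21
Sum of the 15 distinct covariances = 15 × 0.681 = 10.215
total variance = Σσ²ᵢ + 2·Σcov = 9.21 + 2 × 10.215 = 29.640
α = (6/5)·(1 − 9.21/29.640) = 0.827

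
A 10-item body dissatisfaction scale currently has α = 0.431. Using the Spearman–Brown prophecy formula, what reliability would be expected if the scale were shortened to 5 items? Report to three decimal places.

Length factor m = 5/10 = 0.5000
α' = m·α / (1 − (1−m)·α)
   = 5/10 × 0.431 / (1 − (1 − 5/10) × 0.431)
   = 0.2155 / 0.7845 = 0.275

predicted reliability = 0.275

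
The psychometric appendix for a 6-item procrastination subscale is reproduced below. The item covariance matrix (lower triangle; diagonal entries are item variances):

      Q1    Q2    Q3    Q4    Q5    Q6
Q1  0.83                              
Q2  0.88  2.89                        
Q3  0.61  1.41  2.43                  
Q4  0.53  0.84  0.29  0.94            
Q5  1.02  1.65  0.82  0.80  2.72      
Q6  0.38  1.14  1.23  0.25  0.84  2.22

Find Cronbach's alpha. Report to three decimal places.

Σσ²ᵢ = 0.83 + 2.89 + 2.43 + 0.94 + 2.72 + 2.22 = 12.03
Σ_{i<j} σ_ij = 12.69
Var(T) = 12.03 + 2 × 12.69 = 37.41
α = (k/(k−1))·(1 − Σσ²ᵢ/Var(T)) = (6/5)·(1 − 12.03/37.41) = 0.814

Cronbach's alpha = 0.814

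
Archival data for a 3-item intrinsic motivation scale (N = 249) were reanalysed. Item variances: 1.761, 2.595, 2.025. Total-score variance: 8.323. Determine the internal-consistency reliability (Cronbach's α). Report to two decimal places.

sum of item variances = 1.761 + 2.595 + 2.025 = 6.381
α = (k/(k−1))·(1 − sum of item variances/Var(T)) = (3/2)·(1 − 6.381/8.323) = 0.35

α = 0.35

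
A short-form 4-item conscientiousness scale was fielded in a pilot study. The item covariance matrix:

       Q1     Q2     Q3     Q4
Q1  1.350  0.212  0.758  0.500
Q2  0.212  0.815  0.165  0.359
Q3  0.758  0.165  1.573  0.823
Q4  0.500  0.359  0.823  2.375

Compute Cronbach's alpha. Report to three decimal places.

α = 0.639

sum of item variances = 1.350 + 0.815 + 1.573 + 2.375 = 6.113
Sum of off-diagonal covariances = 2.817
σ²_total = 6.113 + 2 × 2.817 = 11.747
α = (k/(k−1))·(1 − sum of item variances/σ²_total) = (4/3)·(1 − 6.113/11.747) = 0.639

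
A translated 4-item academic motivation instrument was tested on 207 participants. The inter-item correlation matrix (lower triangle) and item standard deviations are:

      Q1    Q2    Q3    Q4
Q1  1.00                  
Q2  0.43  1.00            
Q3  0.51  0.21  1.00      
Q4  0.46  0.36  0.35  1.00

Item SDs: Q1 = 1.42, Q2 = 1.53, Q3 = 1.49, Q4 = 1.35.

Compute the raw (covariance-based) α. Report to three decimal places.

α = 0.713

Σσ²ᵢ = 1.42² + 1.53² + 1.49² + 1.35² = 8.3999
Covariances σ_ij = r_ij · s_i · s_j:
  σ(Q1,Q2) = 0.43 × 1.42 × 1.53 = 0.9342
  σ(Q1,Q3) = 0.51 × 1.42 × 1.49 = 1.0791
  σ(Q1,Q4) = 0.46 × 1.42 × 1.35 = 0.8818
  σ(Q2,Q3) = 0.21 × 1.53 × 1.49 = 0.4787
  σ(Q2,Q4) = 0.36 × 1.53 × 1.35 = 0.7436
  σ(Q3,Q4) = 0.35 × 1.49 × 1.35 = 0.7040
σ²_T = Σσ²ᵢ + 2·Σσ_ij = 8.3999 + 2 × 4.8214 = 18.0427
α = (4/3)·(1 − 8.3999/18.0427) = 0.713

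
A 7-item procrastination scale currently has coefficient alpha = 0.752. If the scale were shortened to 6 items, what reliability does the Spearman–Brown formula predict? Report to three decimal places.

predicted reliability = 0.722

Length factor m = 6/7 = 0.8571
α' = m·α / (1 − (1−m)·α)
   = 6/7 × 0.752 / (1 − (1 − 6/7) × 0.752)
   = 0.6446 / 0.8926 = 0.722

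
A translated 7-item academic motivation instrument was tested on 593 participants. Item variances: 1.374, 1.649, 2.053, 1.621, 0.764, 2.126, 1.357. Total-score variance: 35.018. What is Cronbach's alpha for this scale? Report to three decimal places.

ΣVar(i) = 1.374 + 1.649 + 2.053 + 1.621 + 0.764 + 2.126 + 1.357 = 10.944
α = (k/(k−1))·(1 − ΣVar(i)/Var(T)) = (7/6)·(1 − 10.944/35.018) = 0.802

α = 0.802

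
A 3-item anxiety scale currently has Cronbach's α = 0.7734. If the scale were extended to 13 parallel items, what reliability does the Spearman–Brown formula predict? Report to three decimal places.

Length factor m = 13/3 = 4.3333
α' = m·α / (1 + (m−1)·α)
   = 13/3 × 0.7734 / (1 + (13/3 − 1) × 0.7734)
   = 3.3514 / 3.5780 = 0.937

predicted reliability = 0.937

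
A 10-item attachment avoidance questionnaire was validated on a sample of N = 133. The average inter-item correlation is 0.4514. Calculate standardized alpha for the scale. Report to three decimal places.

standardized alpha = 0.892

Standardized α = k·r̄ / (1 + (k−1)·r̄) = 10 × 0.4514 / (1 + 9 × 0.4514)
  = 4.5140 / 5.0626 = 0.892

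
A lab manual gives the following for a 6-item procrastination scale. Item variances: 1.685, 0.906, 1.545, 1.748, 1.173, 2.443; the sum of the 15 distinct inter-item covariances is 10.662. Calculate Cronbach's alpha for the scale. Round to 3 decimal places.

α = 0.830

ΣVar(i) = 1.685 + 0.906 + 1.545 + 1.748 + 1.173 + 2.443 = 9.500
Sum of distinct covariances = 10.662
σ²_total = ΣVar(i) + 2·Σcov = 9.500 + 2 × 10.662 = 30.824
α = (6/5)·(1 − 9.500/30.824) = 0.830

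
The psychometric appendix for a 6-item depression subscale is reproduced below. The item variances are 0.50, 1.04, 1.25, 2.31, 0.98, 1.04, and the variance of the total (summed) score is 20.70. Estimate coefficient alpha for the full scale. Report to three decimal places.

coefficient alpha = 0.787

Σσᵢ² = 0.50 + 1.04 + 1.25 + 2.31 + 0.98 + 1.04 = 7.12
α = (k/(k−1))·(1 − Σσᵢ²/σ²_total) = (6/5)·(1 − 7.12/20.70) = 0.787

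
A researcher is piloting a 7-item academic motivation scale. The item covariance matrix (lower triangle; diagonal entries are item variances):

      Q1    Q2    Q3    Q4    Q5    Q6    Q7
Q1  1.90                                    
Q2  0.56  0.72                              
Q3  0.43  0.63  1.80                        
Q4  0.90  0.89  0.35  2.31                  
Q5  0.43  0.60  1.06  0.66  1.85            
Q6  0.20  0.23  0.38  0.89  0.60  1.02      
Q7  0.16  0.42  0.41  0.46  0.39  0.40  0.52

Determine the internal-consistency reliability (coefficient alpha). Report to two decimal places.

α = 0.80

ΣVar(i) = 1.90 + 0.72 + 1.80 + 2.31 + 1.85 + 1.02 + 0.52 = 10.12
Σ_{i<j} σ_ij = 11.05
Var(T) = 10.12 + 2 × 11.05 = 32.22
α = (k/(k−1))·(1 − ΣVar(i)/Var(T)) = (7/6)·(1 − 10.12/32.22) = 0.80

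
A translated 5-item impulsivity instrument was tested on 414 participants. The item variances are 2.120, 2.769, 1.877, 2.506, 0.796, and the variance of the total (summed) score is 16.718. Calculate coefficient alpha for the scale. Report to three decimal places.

coefficient alpha = 0.497

ΣVar(i) = 2.120 + 2.769 + 1.877 + 2.506 + 0.796 = 10.068
α = (k/(k−1))·(1 − ΣVar(i)/total variance) = (5/4)·(1 − 10.068/16.718) = 0.497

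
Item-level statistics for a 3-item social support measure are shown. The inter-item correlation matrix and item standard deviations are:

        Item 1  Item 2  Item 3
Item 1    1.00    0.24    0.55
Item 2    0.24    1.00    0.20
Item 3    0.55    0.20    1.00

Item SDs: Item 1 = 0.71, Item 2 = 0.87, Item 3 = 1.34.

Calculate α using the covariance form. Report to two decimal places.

α = 0.56

Σσ²ᵢ = 0.71² + 0.87² + 1.34² = 3.0566
Covariances σ_ij = r_ij · s_i · s_j:
  σ(Item 1,Item 2) = 0.24 × 0.71 × 0.87 = 0.1482
  σ(Item 1,Item 3) = 0.55 × 0.71 × 1.34 = 0.5233
  σ(Item 2,Item 3) = 0.20 × 0.87 × 1.34 = 0.2332
σ²_T = Σσ²ᵢ + 2·Σσ_ij = 3.0566 + 2 × 0.9047 = 4.8660
α = (3/2)·(1 − 3.0566/4.8660) = 0.56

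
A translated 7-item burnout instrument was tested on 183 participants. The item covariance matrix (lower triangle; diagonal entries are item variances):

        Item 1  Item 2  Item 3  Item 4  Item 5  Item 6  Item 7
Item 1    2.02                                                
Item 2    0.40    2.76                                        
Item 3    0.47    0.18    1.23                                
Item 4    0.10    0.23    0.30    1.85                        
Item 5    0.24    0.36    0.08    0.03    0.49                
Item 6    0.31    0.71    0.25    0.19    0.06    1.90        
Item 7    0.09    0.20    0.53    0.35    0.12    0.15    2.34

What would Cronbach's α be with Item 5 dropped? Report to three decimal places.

Cronbach's α = 0.509

Remaining items: Item 1, Item 2, Item 3, Item 4, Item 6, Item 7 (k = 6).
Σσ²ᵢ = 2.02 + 2.76 + 1.23 + 1.85 + 1.90 + 2.34 = 12.10
σ²_T = 12.10 + 2 × 4.46 = 21.02
α (item deleted) = (6/5)·(1 − 12.10/21.02) = 0.509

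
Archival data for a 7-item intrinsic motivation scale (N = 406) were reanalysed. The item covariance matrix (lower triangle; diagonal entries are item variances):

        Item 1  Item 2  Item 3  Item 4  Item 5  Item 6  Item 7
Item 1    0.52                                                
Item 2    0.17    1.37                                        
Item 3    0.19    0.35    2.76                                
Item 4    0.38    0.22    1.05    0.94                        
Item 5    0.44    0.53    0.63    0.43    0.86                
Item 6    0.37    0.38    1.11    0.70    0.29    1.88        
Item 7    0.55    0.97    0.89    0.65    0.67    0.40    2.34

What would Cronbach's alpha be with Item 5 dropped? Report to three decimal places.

Remaining items: Item 1, Item 2, Item 3, Item 4, Item 6, Item 7 (k = 6).
Σσᵢ² = 0.52 + 1.37 + 2.76 + 0.94 + 1.88 + 2.34 = 9.81
Var(T) = 9.81 + 2 × 8.38 = 26.57
α (item deleted) = (6/5)·(1 − 9.81/26.57) = 0.757

Cronbach's alpha = 0.757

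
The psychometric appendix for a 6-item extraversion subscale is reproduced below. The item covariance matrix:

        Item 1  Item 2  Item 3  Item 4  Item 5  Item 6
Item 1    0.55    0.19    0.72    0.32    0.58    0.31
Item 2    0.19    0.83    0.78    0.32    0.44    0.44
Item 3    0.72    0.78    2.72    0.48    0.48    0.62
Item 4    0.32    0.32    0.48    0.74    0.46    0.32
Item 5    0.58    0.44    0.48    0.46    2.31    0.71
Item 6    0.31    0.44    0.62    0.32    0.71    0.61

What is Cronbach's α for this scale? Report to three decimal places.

α = 0.779

sum of item variances = 0.55 + 0.83 + 2.72 + 0.74 + 2.31 + 0.61 = 7.76
Σ_{i<j} σ_ij = 7.17
σ²_T = 7.76 + 2 × 7.17 = 22.10
α = (k/(k−1))·(1 − sum of item variances/σ²_T) = (6/5)·(1 − 7.76/22.10) = 0.779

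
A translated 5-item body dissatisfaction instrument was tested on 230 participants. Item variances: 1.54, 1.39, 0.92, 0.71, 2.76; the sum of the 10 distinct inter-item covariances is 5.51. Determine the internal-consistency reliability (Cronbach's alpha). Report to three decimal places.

sum of item variances = 1.54 + 1.39 + 0.92 + 0.71 + 2.76 = 7.32
Sum of distinct covariances = 5.51
total variance = sum of item variances + 2·Σcov = 7.32 + 2 × 5.51 = 18.34
α = (5/4)·(1 − 7.32/18.34) = 0.751

Cronbach's alpha = 0.751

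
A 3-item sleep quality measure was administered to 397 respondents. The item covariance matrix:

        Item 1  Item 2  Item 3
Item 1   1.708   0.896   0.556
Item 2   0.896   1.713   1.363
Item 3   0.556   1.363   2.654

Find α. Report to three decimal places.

Σσ²ᵢ = 1.708 + 1.713 + 2.654 = 6.075
Σ_{i<j} σ_ij = 2.815
Var(T) = 6.075 + 2 × 2.815 = 11.705
α = (k/(k−1))·(1 − Σσ²ᵢ/Var(T)) = (3/2)·(1 − 6.075/11.705) = 0.721

α = 0.721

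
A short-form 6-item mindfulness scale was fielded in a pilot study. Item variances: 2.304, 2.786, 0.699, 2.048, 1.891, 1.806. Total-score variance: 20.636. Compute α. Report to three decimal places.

α = 0.529

ΣVar(i) = 2.304 + 2.786 + 0.699 + 2.048 + 1.891 + 1.806 = 11.534
α = (k/(k−1))·(1 − ΣVar(i)/Var(T)) = (6/5)·(1 − 11.534/20.636) = 0.529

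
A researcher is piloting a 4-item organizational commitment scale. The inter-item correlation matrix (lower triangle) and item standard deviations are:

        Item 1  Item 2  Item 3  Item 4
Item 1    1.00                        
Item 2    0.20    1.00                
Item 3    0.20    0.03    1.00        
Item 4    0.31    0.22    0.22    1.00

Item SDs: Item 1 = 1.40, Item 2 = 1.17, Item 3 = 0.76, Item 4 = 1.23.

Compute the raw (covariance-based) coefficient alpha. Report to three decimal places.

Σσ²ᵢ = 1.40² + 1.17² + 0.76² + 1.23² = 5.4194
Covariances σ_ij = r_ij · s_i · s_j:
  σ(Item 1,Item 2) = 0.20 × 1.40 × 1.17 = 0.3276
  σ(Item 1,Item 3) = 0.20 × 1.40 × 0.76 = 0.2128
  σ(Item 1,Item 4) = 0.31 × 1.40 × 1.23 = 0.5338
  σ(Item 2,Item 3) = 0.03 × 1.17 × 0.76 = 0.0267
  σ(Item 2,Item 4) = 0.22 × 1.17 × 1.23 = 0.3166
  σ(Item 3,Item 4) = 0.22 × 0.76 × 1.23 = 0.2057
σ²_T = Σσ²ᵢ + 2·Σσ_ij = 5.4194 + 2 × 1.6232 = 8.6658
α = (4/3)·(1 − 5.4194/8.6658) = 0.499

α = 0.499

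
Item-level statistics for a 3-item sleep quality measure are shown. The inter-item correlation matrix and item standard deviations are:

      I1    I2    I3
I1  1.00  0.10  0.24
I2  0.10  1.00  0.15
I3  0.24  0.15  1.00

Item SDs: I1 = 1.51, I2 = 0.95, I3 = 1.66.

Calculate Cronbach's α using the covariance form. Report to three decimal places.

Cronbach's α = 0.373

Σσ²ᵢ = 1.51² + 0.95² + 1.66² = 5.9382
Covariances σ_ij = r_ij · s_i · s_j:
  σ(I1,I2) = 0.10 × 1.51 × 0.95 = 0.1435
  σ(I1,I3) = 0.24 × 1.51 × 1.66 = 0.6016
  σ(I2,I3) = 0.15 × 0.95 × 1.66 = 0.2365
σ²_T = Σσ²ᵢ + 2·Σσ_ij = 5.9382 + 2 × 0.9816 = 7.9014
α = (3/2)·(1 − 5.9382/7.9014) = 0.373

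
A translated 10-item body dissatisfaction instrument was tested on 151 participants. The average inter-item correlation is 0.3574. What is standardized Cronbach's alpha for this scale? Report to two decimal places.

standardized Cronbach's alpha = 0.85

Standardized α = k·r̄ / (1 + (k−1)·r̄) = 10 × 0.3574 / (1 + 9 × 0.3574)
  = 3.5740 / 4.2166 = 0.85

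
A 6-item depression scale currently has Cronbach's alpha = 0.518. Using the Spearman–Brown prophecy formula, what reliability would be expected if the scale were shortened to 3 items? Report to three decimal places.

Length factor m = 3/6 = 0.5000
α' = m·α / (1 − (1−m)·α)
   = 3/6 × 0.518 / (1 − (1 − 3/6) × 0.518)
   = 0.2590 / 0.7410 = 0.350

predicted reliability = 0.350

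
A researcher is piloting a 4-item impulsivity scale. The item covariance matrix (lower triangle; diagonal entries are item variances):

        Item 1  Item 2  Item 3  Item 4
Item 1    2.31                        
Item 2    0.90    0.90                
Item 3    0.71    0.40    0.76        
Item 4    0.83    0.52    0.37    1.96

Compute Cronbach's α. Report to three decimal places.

α = 0.743

ΣVar(i) = 2.31 + 0.90 + 0.76 + 1.96 = 5.93
Σ_{i<j} σ_ij = 3.73
total variance = 5.93 + 2 × 3.73 = 13.39
α = (k/(k−1))·(1 − ΣVar(i)/total variance) = (4/3)·(1 − 5.93/13.39) = 0.743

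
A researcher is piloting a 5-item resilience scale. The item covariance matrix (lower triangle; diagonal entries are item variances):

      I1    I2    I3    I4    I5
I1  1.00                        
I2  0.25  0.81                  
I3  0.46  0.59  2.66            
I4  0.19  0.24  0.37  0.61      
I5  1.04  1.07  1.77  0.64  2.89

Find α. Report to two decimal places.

α = 0.78

sum of item variances = 1.00 + 0.81 + 2.66 + 0.61 + 2.89 = 7.97
Sum of the distinct covariances = 6.62
Var(T) = 7.97 + 2 × 6.62 = 21.21
α = (k/(k−1))·(1 − sum of item variances/Var(T)) = (5/4)·(1 − 7.97/21.21) = 0.78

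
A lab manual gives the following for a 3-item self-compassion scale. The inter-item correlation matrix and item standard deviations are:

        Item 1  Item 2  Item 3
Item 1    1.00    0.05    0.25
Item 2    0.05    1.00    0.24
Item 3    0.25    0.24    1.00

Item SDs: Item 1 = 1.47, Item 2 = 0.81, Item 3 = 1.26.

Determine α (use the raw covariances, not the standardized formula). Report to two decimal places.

Σσ²ᵢ = 1.47² + 0.81² + 1.26² = 4.4046
Covariances σ_ij = r_ij · s_i · s_j:
  σ(Item 1,Item 2) = 0.05 × 1.47 × 0.81 = 0.0595
  σ(Item 1,Item 3) = 0.25 × 1.47 × 1.26 = 0.4631
  σ(Item 2,Item 3) = 0.24 × 0.81 × 1.26 = 0.2449
σ²_T = Σσ²ᵢ + 2·Σσ_ij = 4.4046 + 2 × 0.7675 = 5.9396
α = (3/2)·(1 − 4.4046/5.9396) = 0.39

α = 0.39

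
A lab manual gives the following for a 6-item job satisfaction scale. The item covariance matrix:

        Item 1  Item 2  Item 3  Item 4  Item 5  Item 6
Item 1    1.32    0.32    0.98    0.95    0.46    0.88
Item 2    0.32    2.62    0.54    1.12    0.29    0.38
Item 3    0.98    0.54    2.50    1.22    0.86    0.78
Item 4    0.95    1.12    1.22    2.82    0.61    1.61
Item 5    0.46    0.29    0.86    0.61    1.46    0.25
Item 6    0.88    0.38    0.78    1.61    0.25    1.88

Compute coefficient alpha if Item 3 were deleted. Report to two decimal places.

Remaining items: Item 1, Item 2, Item 4, Item 5, Item 6 (k = 5).
Σσᵢ² = 1.32 + 2.62 + 2.82 + 1.46 + 1.88 = 10.10
Var(T) = 10.10 + 2 × 6.87 = 23.84
α (item deleted) = (5/4)·(1 − 10.10/23.84) = 0.72

coefficient alpha = 0.72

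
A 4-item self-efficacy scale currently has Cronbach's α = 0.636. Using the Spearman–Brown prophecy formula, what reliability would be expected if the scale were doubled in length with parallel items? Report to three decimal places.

Length factor m = 2
α' = m·α / (1 + (m−1)·α)
   = 2 × 0.636 / (1 + (2 − 1) × 0.636)
   = 1.2720 / 1.6360 = 0.778

predicted reliability = 0.778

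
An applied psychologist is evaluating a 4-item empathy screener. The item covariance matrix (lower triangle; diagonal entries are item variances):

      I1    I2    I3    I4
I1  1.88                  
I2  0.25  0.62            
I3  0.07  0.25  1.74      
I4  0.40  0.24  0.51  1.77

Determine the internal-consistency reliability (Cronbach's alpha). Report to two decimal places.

sum of item variances = 1.88 + 0.62 + 1.74 + 1.77 = 6.01
Σ_{i<j} σ_ij = 1.72
σ²_T = 6.01 + 2 × 1.72 = 9.45
α = (k/(k−1))·(1 − sum of item variances/σ²_T) = (4/3)·(1 − 6.01/9.45) = 0.49

α = 0.49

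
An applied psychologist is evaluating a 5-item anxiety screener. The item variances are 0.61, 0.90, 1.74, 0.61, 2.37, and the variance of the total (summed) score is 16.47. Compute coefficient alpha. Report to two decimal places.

ΣVar(i) = 0.61 + 0.90 + 1.74 + 0.61 + 2.37 = 6.23
α = (k/(k−1))·(1 − ΣVar(i)/σ²_T) = (5/4)·(1 − 6.23/16.47) = 0.78

coefficient alpha = 0.78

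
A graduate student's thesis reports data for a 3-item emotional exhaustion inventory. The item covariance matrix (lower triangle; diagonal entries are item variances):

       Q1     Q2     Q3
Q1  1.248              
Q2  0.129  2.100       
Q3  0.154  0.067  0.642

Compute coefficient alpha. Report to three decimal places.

Σσᵢ² = 1.248 + 2.100 + 0.642 = 3.990
Sum of off-diagonal covariances = 0.350
total variance = 3.990 + 2 × 0.350 = 4.690
α = (k/(k−1))·(1 − Σσᵢ²/total variance) = (3/2)·(1 − 3.990/4.690) = 0.224

α = 0.224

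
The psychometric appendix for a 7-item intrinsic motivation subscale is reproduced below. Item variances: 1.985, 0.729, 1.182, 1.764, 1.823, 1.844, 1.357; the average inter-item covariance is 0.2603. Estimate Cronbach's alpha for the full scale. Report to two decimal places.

α = 0.59

Σσᵢ² = 1.985 + 0.729 + 1.182 + 1.764 + 1.823 + 1.844 + 1.357 = 10.684
Sum of the 21 distinct covariances = 21 × 0.2603 = 5.4663
total variance = Σσᵢ² + 2·Σcov = 10.684 + 2 × 5.4663 = 21.6166
α = (7/6)·(1 − 10.684/21.6166) = 0.59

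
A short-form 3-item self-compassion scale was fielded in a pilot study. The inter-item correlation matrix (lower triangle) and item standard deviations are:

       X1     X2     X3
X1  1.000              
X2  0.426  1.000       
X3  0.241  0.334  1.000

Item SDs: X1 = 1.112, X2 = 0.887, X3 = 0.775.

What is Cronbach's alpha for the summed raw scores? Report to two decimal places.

Σσ²ᵢ = 1.112² + 0.887² + 0.775² = 2.6239
Covariances σ_ij = r_ij · s_i · s_j:
  σ(X1,X2) = 0.426 × 1.112 × 0.887 = 0.4202
  σ(X1,X3) = 0.241 × 1.112 × 0.775 = 0.2077
  σ(X2,X3) = 0.334 × 0.887 × 0.775 = 0.2296
σ²_T = Σσ²ᵢ + 2·Σσ_ij = 2.6239 + 2 × 0.8575 = 4.3389
α = (3/2)·(1 − 2.6239/4.3389) = 0.59

Cronbach's alpha = 0.59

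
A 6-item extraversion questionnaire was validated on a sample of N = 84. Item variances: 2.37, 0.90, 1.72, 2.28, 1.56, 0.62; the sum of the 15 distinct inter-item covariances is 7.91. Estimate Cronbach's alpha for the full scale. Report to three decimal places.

Σσᵢ² = 2.37 + 0.90 + 1.72 + 2.28 + 1.56 + 0.62 = 9.45
Sum of distinct covariances = 7.91
total variance = Σσᵢ² + 2·Σcov = 9.45 + 2 × 7.91 = 25.27
α = (6/5)·(1 − 9.45/25.27) = 0.751

Cronbach's alpha = 0.751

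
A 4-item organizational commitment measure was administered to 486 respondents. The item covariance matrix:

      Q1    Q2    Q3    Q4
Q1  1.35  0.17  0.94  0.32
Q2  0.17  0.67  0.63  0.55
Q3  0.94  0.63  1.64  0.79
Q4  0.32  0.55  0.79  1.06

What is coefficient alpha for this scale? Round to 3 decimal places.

Σσᵢ² = 1.35 + 0.67 + 1.64 + 1.06 = 4.72
Σ_{i<j} σ_ij = 3.40
total variance = 4.72 + 2 × 3.40 = 11.52
α = (k/(k−1))·(1 − Σσᵢ²/total variance) = (4/3)·(1 − 4.72/11.52) = 0.787

α = 0.787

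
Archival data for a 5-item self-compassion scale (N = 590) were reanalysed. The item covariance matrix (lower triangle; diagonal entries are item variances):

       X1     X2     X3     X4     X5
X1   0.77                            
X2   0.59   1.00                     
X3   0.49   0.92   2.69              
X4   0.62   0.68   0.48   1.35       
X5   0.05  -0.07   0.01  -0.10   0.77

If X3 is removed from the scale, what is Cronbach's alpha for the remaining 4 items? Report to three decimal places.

Remaining items: X1, X2, X4, X5 (k = 4).
sum of item variances = 0.77 + 1.00 + 1.35 + 0.77 = 3.89
σ²_total = 3.89 + 2 × 1.77 = 7.43
α (item deleted) = (4/3)·(1 − 3.89/7.43) = 0.635

Cronbach's alpha = 0.635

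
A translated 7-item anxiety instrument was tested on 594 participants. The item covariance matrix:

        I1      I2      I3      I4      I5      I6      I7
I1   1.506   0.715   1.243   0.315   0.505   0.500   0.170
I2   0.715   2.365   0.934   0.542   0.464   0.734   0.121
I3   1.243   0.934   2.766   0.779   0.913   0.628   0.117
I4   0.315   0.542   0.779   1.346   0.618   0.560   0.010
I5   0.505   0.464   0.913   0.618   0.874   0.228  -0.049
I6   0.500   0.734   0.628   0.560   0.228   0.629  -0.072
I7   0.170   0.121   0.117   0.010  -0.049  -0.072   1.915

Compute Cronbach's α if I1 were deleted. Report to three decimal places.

Remaining items: I2, I3, I4, I5, I6, I7 (k = 6).
Σσᵢ² = 2.365 + 2.766 + 1.346 + 0.874 + 0.629 + 1.915 = 9.895
Var(T) = 9.895 + 2 × 6.527 = 22.949
α (item deleted) = (6/5)·(1 − 9.895/22.949) = 0.683

α = 0.683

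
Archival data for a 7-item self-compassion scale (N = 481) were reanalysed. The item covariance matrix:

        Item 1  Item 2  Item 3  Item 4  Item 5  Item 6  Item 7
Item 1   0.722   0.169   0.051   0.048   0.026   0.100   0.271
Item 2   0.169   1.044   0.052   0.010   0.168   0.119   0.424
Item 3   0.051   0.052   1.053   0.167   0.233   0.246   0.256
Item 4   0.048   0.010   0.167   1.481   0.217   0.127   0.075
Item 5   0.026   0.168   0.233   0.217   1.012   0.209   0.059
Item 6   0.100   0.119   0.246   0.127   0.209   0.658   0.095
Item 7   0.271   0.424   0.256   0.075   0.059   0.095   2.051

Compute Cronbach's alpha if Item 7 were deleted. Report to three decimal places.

Remaining items: Item 1, Item 2, Item 3, Item 4, Item 5, Item 6 (k = 6).
sum of item variances = 0.722 + 1.044 + 1.053 + 1.481 + 1.012 + 0.658 = 5.970
total variance = 5.970 + 2 × 1.942 = 9.854
α (item deleted) = (6/5)·(1 − 5.970/9.854) = 0.473

Cronbach's alpha = 0.473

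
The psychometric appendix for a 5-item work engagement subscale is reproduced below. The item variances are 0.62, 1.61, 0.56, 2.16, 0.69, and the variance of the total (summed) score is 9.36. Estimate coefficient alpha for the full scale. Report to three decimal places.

Σσ²ᵢ = 0.62 + 1.61 + 0.56 + 2.16 + 0.69 = 5.64
α = (k/(k−1))·(1 − Σσ²ᵢ/σ²_total) = (5/4)·(1 − 5.64/9.36) = 0.497

coefficient alpha = 0.497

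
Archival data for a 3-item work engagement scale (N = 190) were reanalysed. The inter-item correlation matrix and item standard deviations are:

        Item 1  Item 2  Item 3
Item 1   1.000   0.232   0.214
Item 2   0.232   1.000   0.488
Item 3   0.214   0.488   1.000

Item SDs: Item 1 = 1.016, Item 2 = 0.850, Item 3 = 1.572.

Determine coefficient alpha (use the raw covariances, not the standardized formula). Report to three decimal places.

coefficient alpha = 0.542

Σσ²ᵢ = 1.016² + 0.850² + 1.572² = 4.2259
Covariances σ_ij = r_ij · s_i · s_j:
  σ(Item 1,Item 2) = 0.232 × 1.016 × 0.850 = 0.2004
  σ(Item 1,Item 3) = 0.214 × 1.016 × 1.572 = 0.3418
  σ(Item 2,Item 3) = 0.488 × 0.850 × 1.572 = 0.6521
σ²_T = Σσ²ᵢ + 2·Σσ_ij = 4.2259 + 2 × 1.1943 = 6.6145
α = (3/2)·(1 − 4.2259/6.6145) = 0.542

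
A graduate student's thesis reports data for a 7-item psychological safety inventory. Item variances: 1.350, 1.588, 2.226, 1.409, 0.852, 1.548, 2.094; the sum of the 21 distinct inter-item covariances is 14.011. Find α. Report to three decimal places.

α = 0.836

Σσ²ᵢ = 1.350 + 1.588 + 2.226 + 1.409 + 0.852 + 1.548 + 2.094 = 11.067
Sum of distinct covariances = 14.011
σ²_T = Σσ²ᵢ + 2·Σcov = 11.067 + 2 × 14.011 = 39.089
α = (7/6)·(1 − 11.067/39.089) = 0.836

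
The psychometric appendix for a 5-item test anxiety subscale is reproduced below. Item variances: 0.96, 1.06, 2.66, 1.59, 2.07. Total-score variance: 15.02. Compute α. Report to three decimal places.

sum of item variances = 0.96 + 1.06 + 2.66 + 1.59 + 2.07 = 8.34
α = (k/(k−1))·(1 − sum of item variances/σ²_total) = (5/4)·(1 − 8.34/15.02) = 0.556

α = 0.556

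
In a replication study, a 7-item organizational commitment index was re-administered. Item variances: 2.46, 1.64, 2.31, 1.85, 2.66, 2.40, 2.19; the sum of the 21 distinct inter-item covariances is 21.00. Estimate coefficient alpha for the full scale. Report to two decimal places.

α = 0.85

Σσᵢ² = 2.46 + 1.64 + 2.31 + 1.85 + 2.66 + 2.40 + 2.19 = 15.51
Sum of distinct covariances = 21.00
total variance = Σσᵢ² + 2·Σcov = 15.51 + 2 × 21.00 = 57.51
α = (7/6)·(1 − 15.51/57.51) = 0.85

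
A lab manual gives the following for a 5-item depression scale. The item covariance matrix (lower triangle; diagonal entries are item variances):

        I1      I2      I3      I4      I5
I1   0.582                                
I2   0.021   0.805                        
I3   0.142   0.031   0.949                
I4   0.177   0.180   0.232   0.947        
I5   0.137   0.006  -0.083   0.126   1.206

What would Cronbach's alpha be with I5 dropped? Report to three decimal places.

Cronbach's alpha = 0.431

Remaining items: I1, I2, I3, I4 (k = 4).
sum of item variances = 0.582 + 0.805 + 0.949 + 0.947 = 3.283
σ²_total = 3.283 + 2 × 0.783 = 4.849
α (item deleted) = (4/3)·(1 − 3.283/4.849) = 0.431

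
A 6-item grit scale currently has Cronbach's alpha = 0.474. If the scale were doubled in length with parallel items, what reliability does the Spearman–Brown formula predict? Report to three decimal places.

Length factor m = 2
α' = m·α / (1 + (m−1)·α)
   = 2 × 0.474 / (1 + (2 − 1) × 0.474)
   = 0.9480 / 1.4740 = 0.643

predicted reliability = 0.643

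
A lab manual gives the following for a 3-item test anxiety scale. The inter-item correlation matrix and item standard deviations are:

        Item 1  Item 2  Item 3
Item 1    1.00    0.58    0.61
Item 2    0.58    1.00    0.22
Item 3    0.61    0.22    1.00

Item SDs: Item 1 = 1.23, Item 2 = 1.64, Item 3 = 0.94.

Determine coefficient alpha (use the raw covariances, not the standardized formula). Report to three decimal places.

Σσ²ᵢ = 1.23² + 1.64² + 0.94² = 5.0861
Covariances σ_ij = r_ij · s_i · s_j:
  σ(Item 1,Item 2) = 0.58 × 1.23 × 1.64 = 1.1700
  σ(Item 1,Item 3) = 0.61 × 1.23 × 0.94 = 0.7053
  σ(Item 2,Item 3) = 0.22 × 1.64 × 0.94 = 0.3392
σ²_T = Σσ²ᵢ + 2·Σσ_ij = 5.0861 + 2 × 2.2145 = 9.5151
α = (3/2)·(1 − 5.0861/9.5151) = 0.698

coefficient alpha = 0.698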